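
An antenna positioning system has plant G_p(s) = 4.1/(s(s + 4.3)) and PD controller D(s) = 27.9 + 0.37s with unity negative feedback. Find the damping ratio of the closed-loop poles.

ζ = 0.272

Forward path: (27.9 + 0.37s)·4.1/(s(s+4.3)). The closed-loop characteristic equation is s² + (4.3 + 4.1·0.37)s + 4.1·27.9 = 0.
That is s² + 5.817s + 114.4 = 0, so ω_n = 10.7 rad/s and ζ = 5.817/(2·10.7) = 0.2719.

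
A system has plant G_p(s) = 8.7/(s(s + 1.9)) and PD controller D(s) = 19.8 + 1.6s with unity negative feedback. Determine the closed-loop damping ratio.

ζ = 0.603

Forward path: (19.8 + 1.6s)·8.7/(s(s+1.9)). The closed-loop characteristic equation is s² + (1.9 + 8.7·1.6)s + 8.7·19.8 = 0.
That is s² + 15.82s + 172.3 = 0, so ω_n = 13.12 rad/s and ζ = 15.82/(2·13.12) = 0.6027.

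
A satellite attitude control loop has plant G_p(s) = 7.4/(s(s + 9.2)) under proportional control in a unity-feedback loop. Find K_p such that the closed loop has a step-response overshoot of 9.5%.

From %OS = 100·exp(−πζ/√(1−ζ²)) = 9.5%, ζ = −ln(0.095)/√(π²+ln²(0.095)) = 0.5996.
Characteristic equation s² + 9.2s + 7.4K_p = 0 gives ζ = 9.2/(2√(7.4K_p)).
Setting ζ = 0.5996: √(7.4K_p) = 9.2/(2·0.5996) = 7.671, so K_p = 58.85/7.4 = 7.95.

K_p = 7.95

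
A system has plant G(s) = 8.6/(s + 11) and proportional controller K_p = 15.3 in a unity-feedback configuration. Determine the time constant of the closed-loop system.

τ = 0.00701 s

Closed-loop transfer function: T(s) = K_p·G(s)/(1 + K_p·G(s)) = 131.6/(s + 11 + 131.6) = 131.6/(s + 142.6).
Time constant τ = 1/142.6 = 0.00701 s.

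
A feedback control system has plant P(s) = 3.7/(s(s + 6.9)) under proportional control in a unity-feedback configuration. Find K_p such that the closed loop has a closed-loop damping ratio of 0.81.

Closed-loop characteristic equation: s² + 6.9s + K_p·3.7 = 0.
So ω_n = √(3.7K_p) and 2ζω_n = 6.9, giving ζ = 6.9/(2√(3.7K_p)).
Setting ζ = 0.81: √(3.7K_p) = 6.9/(2·0.81) = 4.259, so K_p = 18.14/3.7 = 4.9.

K_p = 4.9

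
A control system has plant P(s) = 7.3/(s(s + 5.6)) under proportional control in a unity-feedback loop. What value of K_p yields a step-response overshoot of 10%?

From %OS = 100·exp(−πζ/√(1−ζ²)) = 10%, ζ = −ln(0.1)/√(π²+ln²(0.1)) = 0.5912.
Characteristic equation s² + 5.6s + 7.3K_p = 0 gives ζ = 5.6/(2√(7.3K_p)).
Setting ζ = 0.5912: √(7.3K_p) = 5.6/(2·0.5912) = 4.736, so K_p = 22.43/7.3 = 3.07.

K_p = 3.07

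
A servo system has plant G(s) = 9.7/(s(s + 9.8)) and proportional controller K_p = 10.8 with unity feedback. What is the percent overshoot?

Closed-loop characteristic equation: s² + 9.8s + 104.8 = 0, so ω_n = 10.24 rad/s and ζ = 9.8/(2·10.24) = 0.4787.
%OS = 100·exp(−πζ/√(1−ζ²)) = 100·exp(−π·0.4787/√0.7708) = 18%.

18%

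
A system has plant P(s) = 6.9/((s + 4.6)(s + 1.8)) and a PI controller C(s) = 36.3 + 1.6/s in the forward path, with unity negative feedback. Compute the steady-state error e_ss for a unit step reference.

The open loop C(s)P(s) has a pole at the origin (type 1), so the static position error constant is infinite and e_ss = 1/(1+∞) = 0.

0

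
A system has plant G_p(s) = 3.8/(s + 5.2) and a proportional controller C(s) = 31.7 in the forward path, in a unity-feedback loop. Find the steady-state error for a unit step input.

The loop is type 0. Static position error constant K_pos = C(0)·G_p(0) = 31.7·0.7308 = 23.17.
Steady-state error to a unit step: e_ss = 1/(1+K_pos) = 1/24.17 = 0.0414.

0.0414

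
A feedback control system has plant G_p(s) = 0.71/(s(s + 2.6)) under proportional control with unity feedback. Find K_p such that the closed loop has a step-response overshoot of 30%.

K_p = 18.6

From %OS = 100·exp(−πζ/√(1−ζ²)) = 30%, ζ = −ln(0.3)/√(π²+ln²(0.3)) = 0.3579.
Characteristic equation s² + 2.6s + 0.71K_p = 0 gives ζ = 2.6/(2√(0.71K_p)).
Setting ζ = 0.3579: √(0.71K_p) = 2.6/(2·0.3579) = 3.633, so K_p = 13.2/0.71 = 18.6.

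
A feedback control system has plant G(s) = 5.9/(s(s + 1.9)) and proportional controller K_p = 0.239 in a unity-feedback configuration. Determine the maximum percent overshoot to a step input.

The closed-loop denominator s² + 1.9s + 1.41 gives ω_n = √1.41 = 1.187 and ζ = 1.9/(2ω_n) = 0.8.
%OS = 100·exp(−πζ/√(1−ζ²)) = 100·exp(−π·0.8/√0.36) = 1.52%.

1.52%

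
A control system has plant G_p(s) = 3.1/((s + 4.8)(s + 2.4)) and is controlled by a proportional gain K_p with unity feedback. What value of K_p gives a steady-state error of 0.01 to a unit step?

K_p = 368

The loop is type 0, so e_ss(step) = 1/(1 + K_pos) with K_pos = K_p·G_p(0).
G_p(0) = 0.2691. Require 1/(1 + K_p·0.2691) = 0.01, so 1 + 0.2691·K_p = 100.
K_p = (100 − 1)/0.2691 = 368.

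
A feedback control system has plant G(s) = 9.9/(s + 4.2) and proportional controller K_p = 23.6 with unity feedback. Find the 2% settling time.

Closed-loop transfer function: T(s) = K_p·G(s)/(1 + K_p·G(s)) = 233.6/(s + 4.2 + 233.6) = 233.6/(s + 237.8).
Time constant τ = 1/237.8 = 0.004205 s, so the 2% settling time is about 4τ = 0.0168 s.

T_s ≈ 0.0168 s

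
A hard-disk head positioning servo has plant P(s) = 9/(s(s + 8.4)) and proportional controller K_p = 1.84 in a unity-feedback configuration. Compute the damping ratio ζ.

With unity feedback the closed-loop characteristic equation is s² + 8.4s + 1.84·9 = s² + 8.4s + 16.56 = 0.
Matching s² + 2ζω_n s + ω_n²: ω_n = √16.56 = 4.069 rad/s and 2ζω_n = 8.4, so ζ = 8.4/(2·4.069) = 1.03.

ζ = 1.03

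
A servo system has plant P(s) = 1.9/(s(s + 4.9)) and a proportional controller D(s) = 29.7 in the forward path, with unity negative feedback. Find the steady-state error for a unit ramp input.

The loop has one pole at the origin (type 1). Velocity error constant K_v = lim_{s→0} s·D(s)P(s) = 29.7·1.9/4.9 = 11.52.
Steady-state error to a unit ramp: e_ss = 1/K_v = 0.0868.

0.0868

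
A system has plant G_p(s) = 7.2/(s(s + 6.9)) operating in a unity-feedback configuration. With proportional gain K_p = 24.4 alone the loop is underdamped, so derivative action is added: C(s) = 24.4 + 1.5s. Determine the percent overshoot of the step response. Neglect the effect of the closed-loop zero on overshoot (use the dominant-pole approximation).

Forward path: (24.4 + 1.5s)·7.2/(s(s+6.9)). The closed-loop characteristic equation is s² + (6.9 + 7.2·1.5)s + 7.2·24.4 = 0.
That is s² + 17.7s + 175.7 = 0, so ω_n = 13.25 rad/s and ζ = 17.7/(2·13.25) = 0.6677.
%OS = 100·exp(−πζ/√(1−ζ²)) = 5.97%.

5.97%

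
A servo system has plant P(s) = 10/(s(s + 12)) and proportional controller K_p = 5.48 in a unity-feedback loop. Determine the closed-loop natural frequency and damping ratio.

With unity feedback the closed-loop characteristic equation is s² + 12s + 5.48·10 = s² + 12s + 54.8 = 0.
Matching s² + 2ζω_n s + ω_n²: ω_n = √54.8 = 7.403 rad/s and 2ζω_n = 12, so ζ = 12/(2·7.403) = 0.811.

ω_n = 7.4 rad/s, ζ = 0.811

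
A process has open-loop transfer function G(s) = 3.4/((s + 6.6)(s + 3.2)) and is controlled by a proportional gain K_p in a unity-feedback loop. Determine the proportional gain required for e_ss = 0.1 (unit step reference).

The loop is type 0, so e_ss(step) = 1/(1 + K_pos) with K_pos = K_p·G(0).
G(0) = 0.161. Require 1/(1 + K_p·0.161) = 0.1, so 1 + 0.161·K_p = 10.
K_p = (10 − 1)/0.161 = 55.9.

K_p = 55.9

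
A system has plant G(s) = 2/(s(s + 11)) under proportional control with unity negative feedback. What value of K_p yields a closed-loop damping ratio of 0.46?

K_p = 71.5

Closed-loop characteristic equation: s² + 11s + K_p·2 = 0.
So ω_n = √(2K_p) and 2ζω_n = 11, giving ζ = 11/(2√(2K_p)).
Setting ζ = 0.46: √(2K_p) = 11/(2·0.46) = 11.96, so K_p = 143/2 = 71.5.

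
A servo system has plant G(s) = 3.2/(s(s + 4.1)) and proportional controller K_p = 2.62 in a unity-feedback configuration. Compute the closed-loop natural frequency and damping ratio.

ω_n = 2.9 rad/s, ζ = 0.708

The closed-loop denominator is s(s+4.1) + 2.62·3.2 = s² + 4.1s + 8.384.
Matching s² + 2ζω_n s + ω_n²: ω_n = √8.384 = 2.896 rad/s and 2ζω_n = 4.1, so ζ = 4.1/(2·2.896) = 0.708.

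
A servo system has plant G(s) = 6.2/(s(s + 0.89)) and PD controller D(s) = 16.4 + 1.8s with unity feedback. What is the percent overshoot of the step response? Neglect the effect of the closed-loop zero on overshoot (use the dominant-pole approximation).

9.62%

Forward path: (16.4 + 1.8s)·6.2/(s(s+0.89)). The closed-loop characteristic equation is s² + (0.89 + 6.2·1.8)s + 6.2·16.4 = 0.
That is s² + 12.05s + 101.7 = 0, so ω_n = 10.08 rad/s and ζ = 12.05/(2·10.08) = 0.5975.
%OS = 100·exp(−πζ/√(1−ζ²)) = 9.62%.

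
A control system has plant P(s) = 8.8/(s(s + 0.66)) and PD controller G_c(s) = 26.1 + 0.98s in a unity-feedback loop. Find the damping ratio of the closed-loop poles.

ζ = 0.306

Forward path: (26.1 + 0.98s)·8.8/(s(s+0.66)). The closed-loop characteristic equation is s² + (0.66 + 8.8·0.98)s + 8.8·26.1 = 0.
That is s² + 9.284s + 229.7 = 0, so ω_n = 15.16 rad/s and ζ = 9.284/(2·15.16) = 0.3063.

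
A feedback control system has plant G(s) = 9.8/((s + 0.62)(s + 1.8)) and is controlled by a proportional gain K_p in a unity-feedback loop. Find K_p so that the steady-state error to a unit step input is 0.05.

K_p = 2.16

For a type-0 loop with proportional control, e_ss = 1/(1 + K_p·G(0)).
G(0) = 8.781. Require 1/(1 + K_p·8.781) = 0.05, so 1 + 8.781·K_p = 20.
K_p = (20 − 1)/8.781 = 2.16.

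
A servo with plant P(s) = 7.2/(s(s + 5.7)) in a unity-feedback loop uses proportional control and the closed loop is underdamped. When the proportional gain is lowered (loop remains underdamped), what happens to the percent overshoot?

ζ = 5.7/(2√(7.2K_p)) rises as K_p falls; higher damping means less overshoot.

decrease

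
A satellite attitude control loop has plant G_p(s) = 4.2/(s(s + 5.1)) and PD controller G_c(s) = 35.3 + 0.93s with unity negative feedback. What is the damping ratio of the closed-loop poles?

Forward path: (35.3 + 0.93s)·4.2/(s(s+5.1)). The closed-loop characteristic equation is s² + (5.1 + 4.2·0.93)s + 4.2·35.3 = 0.
That is s² + 9.006s + 148.3 = 0, so ω_n = 12.18 rad/s and ζ = 9.006/(2·12.18) = 0.3698.

ζ = 0.37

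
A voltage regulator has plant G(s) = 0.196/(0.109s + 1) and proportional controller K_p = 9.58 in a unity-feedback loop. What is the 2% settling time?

Closed loop: T(s) = K_p·G/(1+K_p·G) = 1.878/(0.109s + 1 + 1.878), with pole at s = −(1 + 1.878)/0.109 = −26.4.
τ = 1/26.4 = 0.03788 s, so 2% settling time ≈ 4τ = 0.152 s.

T_s ≈ 0.152 s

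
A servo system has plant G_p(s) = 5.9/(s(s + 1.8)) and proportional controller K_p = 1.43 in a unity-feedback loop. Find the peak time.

Closed-loop characteristic equation: s² + 1.8s + 8.437 = 0, so ω_n = 2.905 rad/s and ζ = 1.8/(2·2.905) = 0.3098.
Damped frequency ω_d = ω_n√(1−ζ²) = 2.762 rad/s, so peak time T_p = π/ω_d = 1.14 s.

T_p = 1.14 s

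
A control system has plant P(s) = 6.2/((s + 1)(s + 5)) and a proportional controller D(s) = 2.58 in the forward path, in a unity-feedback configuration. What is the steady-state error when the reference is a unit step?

The loop is type 0. Static position error constant K_pos = D(0)·P(0) = 2.58·1.24 = 3.199.
Steady-state error to a unit step: e_ss = 1/(1+K_pos) = 1/4.199 = 0.238.

0.238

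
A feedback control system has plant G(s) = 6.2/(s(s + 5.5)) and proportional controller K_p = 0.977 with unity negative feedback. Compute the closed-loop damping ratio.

1 + K_p·G(s) = 0 gives s² + 5.5s + 6.057 = 0.
Matching s² + 2ζω_n s + ω_n²: ω_n = √6.057 = 2.461 rad/s and 2ζω_n = 5.5, so ζ = 5.5/(2·2.461) = 1.12.

ζ = 1.12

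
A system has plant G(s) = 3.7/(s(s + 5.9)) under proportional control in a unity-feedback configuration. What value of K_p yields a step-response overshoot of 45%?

K_p = 38.8

From %OS = 100·exp(−πζ/√(1−ζ²)) = 45%, ζ = −ln(0.45)/√(π²+ln²(0.45)) = 0.2463.
Characteristic equation s² + 5.9s + 3.7K_p = 0 gives ζ = 5.9/(2√(3.7K_p)).
Setting ζ = 0.2463: √(3.7K_p) = 5.9/(2·0.2463) = 11.98, so K_p = 143.4/3.7 = 38.8.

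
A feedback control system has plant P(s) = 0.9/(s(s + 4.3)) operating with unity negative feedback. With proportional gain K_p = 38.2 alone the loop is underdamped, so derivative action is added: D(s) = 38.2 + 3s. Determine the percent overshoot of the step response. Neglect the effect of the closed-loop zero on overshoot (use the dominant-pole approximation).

9.66%

Forward path: (38.2 + 3s)·0.9/(s(s+4.3)). The closed-loop characteristic equation is s² + (4.3 + 0.9·3)s + 0.9·38.2 = 0.
That is s² + 7s + 34.38 = 0, so ω_n = 5.863 rad/s and ζ = 7/(2·5.863) = 0.5969.
%OS = 100·exp(−πζ/√(1−ζ²)) = 9.66%.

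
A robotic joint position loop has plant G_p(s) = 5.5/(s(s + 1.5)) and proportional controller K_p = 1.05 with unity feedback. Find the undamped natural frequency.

ω_n = 2.4 rad/s

1 + K_p·G_p(s) = 0 gives s² + 1.5s + 5.775 = 0.
So ω_n² = 5.775 ⇒ ω_n = 2.403 rad/s, and ζ = 1.5/(2ω_n) = 0.312.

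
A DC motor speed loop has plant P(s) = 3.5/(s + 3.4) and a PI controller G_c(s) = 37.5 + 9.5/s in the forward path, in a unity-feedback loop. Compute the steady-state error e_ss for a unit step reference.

The open loop G_c(s)P(s) has a pole at the origin (type 1), so the static position error constant is infinite and e_ss = 1/(1+∞) = 0.

0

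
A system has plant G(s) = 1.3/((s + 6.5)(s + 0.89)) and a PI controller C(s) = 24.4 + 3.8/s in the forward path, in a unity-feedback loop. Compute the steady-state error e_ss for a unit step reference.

The open loop C(s)G(s) has a pole at the origin (type 1), so the static position error constant is infinite and e_ss = 1/(1+∞) = 0.

0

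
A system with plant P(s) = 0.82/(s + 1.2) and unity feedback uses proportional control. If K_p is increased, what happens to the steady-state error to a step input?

decrease

The position error constant K_pos = K_p·P(0) grows with K_p, and e_ss = 1/(1+K_pos) falls.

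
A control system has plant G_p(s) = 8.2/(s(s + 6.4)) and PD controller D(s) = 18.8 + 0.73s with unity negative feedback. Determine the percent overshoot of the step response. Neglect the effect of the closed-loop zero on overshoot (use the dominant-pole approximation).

Forward path: (18.8 + 0.73s)·8.2/(s(s+6.4)). The closed-loop characteristic equation is s² + (6.4 + 8.2·0.73)s + 8.2·18.8 = 0.
That is s² + 12.39s + 154.2 = 0, so ω_n = 12.42 rad/s and ζ = 12.39/(2·12.42) = 0.4988.
%OS = 100·exp(−πζ/√(1−ζ²)) = 16.4%.

16.4%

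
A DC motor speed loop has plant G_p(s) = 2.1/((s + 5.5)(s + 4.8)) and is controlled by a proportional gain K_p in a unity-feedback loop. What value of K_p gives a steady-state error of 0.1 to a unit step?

For a type-0 loop with proportional control, e_ss = 1/(1 + K_p·G_p(0)).
G_p(0) = 0.07955. Require 1/(1 + K_p·0.07955) = 0.1, so 1 + 0.07955·K_p = 10.
K_p = (10 − 1)/0.07955 = 113.

K_p = 113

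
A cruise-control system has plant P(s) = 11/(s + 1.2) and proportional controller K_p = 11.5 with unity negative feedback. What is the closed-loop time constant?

τ = 0.00783 s

Closed-loop transfer function: T(s) = K_p·P(s)/(1 + K_p·P(s)) = 126.5/(s + 1.2 + 126.5) = 126.5/(s + 127.7).
Time constant τ = 1/127.7 = 0.00783 s.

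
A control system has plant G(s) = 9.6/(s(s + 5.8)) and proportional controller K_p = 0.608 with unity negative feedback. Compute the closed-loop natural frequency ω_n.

ω_n = 2.42 rad/s

With unity feedback the closed-loop characteristic equation is s² + 5.8s + 0.608·9.6 = s² + 5.8s + 5.837 = 0.
So ω_n² = 5.837 ⇒ ω_n = 2.416 rad/s, and ζ = 5.8/(2ω_n) = 1.2.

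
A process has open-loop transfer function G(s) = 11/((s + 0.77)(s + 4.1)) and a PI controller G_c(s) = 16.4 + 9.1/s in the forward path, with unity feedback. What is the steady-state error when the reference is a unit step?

0

The open loop G_c(s)G(s) has a pole at the origin (type 1), so the static position error constant is infinite and e_ss = 1/(1+∞) = 0.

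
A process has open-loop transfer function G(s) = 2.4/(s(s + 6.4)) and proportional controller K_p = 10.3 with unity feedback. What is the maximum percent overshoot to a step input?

7.12%

From 1 + K_pG(s) = 0: s² + 6.4s + 24.72 = 0 ⇒ ω_n = 4.972, ζ = 0.6436.
%OS = 100·exp(−πζ/√(1−ζ²)) = 100·exp(−π·0.6436/√0.5858) = 7.12%.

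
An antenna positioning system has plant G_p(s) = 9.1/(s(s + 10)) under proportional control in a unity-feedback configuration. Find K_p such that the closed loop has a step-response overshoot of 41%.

From %OS = 100·exp(−πζ/√(1−ζ²)) = 41%, ζ = −ln(0.41)/√(π²+ln²(0.41)) = 0.273.
Characteristic equation s² + 10s + 9.1K_p = 0 gives ζ = 10/(2√(9.1K_p)).
Setting ζ = 0.273: √(9.1K_p) = 10/(2·0.273) = 18.31, so K_p = 335.4/9.1 = 36.9.

K_p = 36.9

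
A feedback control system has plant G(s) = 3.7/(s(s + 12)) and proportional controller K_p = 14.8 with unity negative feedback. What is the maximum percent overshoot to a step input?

Closed-loop characteristic equation: s² + 12s + 54.76 = 0, so ω_n = 7.4 rad/s and ζ = 12/(2·7.4) = 0.8108.
%OS = 100·exp(−πζ/√(1−ζ²)) = 100·exp(−π·0.8108/√0.3426) = 1.29%.

1.29%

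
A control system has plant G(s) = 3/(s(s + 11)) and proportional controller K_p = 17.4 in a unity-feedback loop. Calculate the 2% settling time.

Closed-loop characteristic equation: s² + 11s + 52.2 = 0, so ω_n = 7.225 rad/s and ζ = 11/(2·7.225) = 0.7613.
2% settling time T_s ≈ 4/(ζω_n) = 4/5.5 = 0.727 s.

T_s ≈ 0.727 s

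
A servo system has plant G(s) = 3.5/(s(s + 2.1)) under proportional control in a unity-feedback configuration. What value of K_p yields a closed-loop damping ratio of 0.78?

K_p = 0.518

Closed-loop characteristic equation: s² + 2.1s + K_p·3.5 = 0.
So ω_n = √(3.5K_p) and 2ζω_n = 2.1, giving ζ = 2.1/(2√(3.5K_p)).
Setting ζ = 0.78: √(3.5K_p) = 2.1/(2·0.78) = 1.346, so K_p = 1.812/3.5 = 0.518.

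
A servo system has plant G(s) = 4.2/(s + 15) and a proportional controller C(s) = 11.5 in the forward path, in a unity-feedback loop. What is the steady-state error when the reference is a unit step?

0.237

The loop is type 0. Static position error constant K_pos = C(0)·G(0) = 11.5·0.28 = 3.22.
Steady-state error to a unit step: e_ss = 1/(1+K_pos) = 1/4.22 = 0.237.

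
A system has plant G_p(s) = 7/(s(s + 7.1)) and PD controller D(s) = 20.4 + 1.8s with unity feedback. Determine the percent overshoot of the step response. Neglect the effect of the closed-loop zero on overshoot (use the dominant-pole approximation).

Forward path: (20.4 + 1.8s)·7/(s(s+7.1)). The closed-loop characteristic equation is s² + (7.1 + 7·1.8)s + 7·20.4 = 0.
That is s² + 19.7s + 142.8 = 0, so ω_n = 11.95 rad/s and ζ = 19.7/(2·11.95) = 0.8243.
%OS = 100·exp(−πζ/√(1−ζ²)) = 1.03%.

1.03%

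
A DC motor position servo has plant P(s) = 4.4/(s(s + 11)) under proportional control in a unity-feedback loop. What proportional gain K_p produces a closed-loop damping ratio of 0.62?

Closed-loop characteristic equation: s² + 11s + K_p·4.4 = 0.
So ω_n = √(4.4K_p) and 2ζω_n = 11, giving ζ = 11/(2√(4.4K_p)).
Setting ζ = 0.62: √(4.4K_p) = 11/(2·0.62) = 8.871, so K_p = 78.69/4.4 = 17.9.

K_p = 17.9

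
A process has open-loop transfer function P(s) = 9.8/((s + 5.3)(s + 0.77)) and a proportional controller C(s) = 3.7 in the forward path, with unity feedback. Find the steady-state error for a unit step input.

0.101

The loop is type 0. Static position error constant K_pos = C(0)·P(0) = 3.7·2.401 = 8.885.
Steady-state error to a unit step: e_ss = 1/(1+K_pos) = 1/9.885 = 0.101.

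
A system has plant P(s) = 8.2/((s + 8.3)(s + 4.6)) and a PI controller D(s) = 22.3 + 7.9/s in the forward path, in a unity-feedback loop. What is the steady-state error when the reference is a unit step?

The open loop D(s)P(s) has a pole at the origin (type 1), so the static position error constant is infinite and e_ss = 1/(1+∞) = 0.

0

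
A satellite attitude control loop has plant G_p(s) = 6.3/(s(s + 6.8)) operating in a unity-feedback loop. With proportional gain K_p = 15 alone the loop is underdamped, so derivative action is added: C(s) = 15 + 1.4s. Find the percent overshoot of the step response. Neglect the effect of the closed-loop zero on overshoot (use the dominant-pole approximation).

Forward path: (15 + 1.4s)·6.3/(s(s+6.8)). The closed-loop characteristic equation is s² + (6.8 + 6.3·1.4)s + 6.3·15 = 0.
That is s² + 15.62s + 94.5 = 0, so ω_n = 9.721 rad/s and ζ = 15.62/(2·9.721) = 0.8034.
%OS = 100·exp(−πζ/√(1−ζ²)) = 1.44%.

1.44%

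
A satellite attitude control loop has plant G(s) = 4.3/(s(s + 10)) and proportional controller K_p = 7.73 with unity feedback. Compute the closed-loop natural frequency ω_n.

1 + K_p·G(s) = 0 gives s² + 10s + 33.24 = 0.
Matching s² + 2ζω_n s + ω_n²: ω_n = √33.24 = 5.765 rad/s and 2ζω_n = 10, so ζ = 10/(2·5.765) = 0.867.

ω_n = 5.77 rad/s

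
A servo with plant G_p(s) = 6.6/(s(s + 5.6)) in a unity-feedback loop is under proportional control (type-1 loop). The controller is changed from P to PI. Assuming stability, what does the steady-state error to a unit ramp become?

The integrator raises the loop to type 2, so K_v → ∞ and e_ss to a ramp is zero.

0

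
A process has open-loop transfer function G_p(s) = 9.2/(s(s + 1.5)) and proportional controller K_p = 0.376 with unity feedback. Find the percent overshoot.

From 1 + K_pG_p(s) = 0: s² + 1.5s + 3.459 = 0 ⇒ ω_n = 1.86, ζ = 0.4032.
%OS = 100·exp(−πζ/√(1−ζ²)) = 100·exp(−π·0.4032/√0.8374) = 25%.

25%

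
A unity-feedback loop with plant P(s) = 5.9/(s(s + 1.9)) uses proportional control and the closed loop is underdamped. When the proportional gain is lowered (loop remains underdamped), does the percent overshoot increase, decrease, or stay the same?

decrease

ζ = 1.9/(2√(5.9K_p)) rises as K_p falls; higher damping means less overshoot.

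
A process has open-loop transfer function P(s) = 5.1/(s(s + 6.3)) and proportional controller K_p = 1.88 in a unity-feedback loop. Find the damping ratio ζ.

ζ = 1.02

1 + K_p·P(s) = 0 gives s² + 6.3s + 9.588 = 0.
So ω_n² = 9.588 ⇒ ω_n = 3.096 rad/s, and ζ = 6.3/(2ω_n) = 1.02.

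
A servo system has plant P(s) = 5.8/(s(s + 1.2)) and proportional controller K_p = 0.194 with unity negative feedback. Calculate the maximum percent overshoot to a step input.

Closed-loop characteristic equation: s² + 1.2s + 1.125 = 0, so ω_n = 1.061 rad/s and ζ = 1.2/(2·1.061) = 0.5656.
%OS = 100·exp(−πζ/√(1−ζ²)) = 100·exp(−π·0.5656/√0.6801) = 11.6%.

11.6%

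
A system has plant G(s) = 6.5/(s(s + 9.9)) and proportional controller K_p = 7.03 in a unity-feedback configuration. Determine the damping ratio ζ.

1 + K_p·G(s) = 0 gives s² + 9.9s + 45.7 = 0.
Matching s² + 2ζω_n s + ω_n²: ω_n = √45.7 = 6.76 rad/s and 2ζω_n = 9.9, so ζ = 9.9/(2·6.76) = 0.732.

ζ = 0.732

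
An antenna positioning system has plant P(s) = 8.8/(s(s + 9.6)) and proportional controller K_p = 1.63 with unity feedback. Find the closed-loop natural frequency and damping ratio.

ω_n = 3.79 rad/s, ζ = 1.27

1 + K_p·P(s) = 0 gives s² + 9.6s + 14.34 = 0.
So ω_n² = 14.34 ⇒ ω_n = 3.787 rad/s, and ζ = 9.6/(2ω_n) = 1.27.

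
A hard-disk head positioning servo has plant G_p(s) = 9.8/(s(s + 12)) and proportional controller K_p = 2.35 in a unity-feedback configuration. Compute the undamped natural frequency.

With unity feedback the closed-loop characteristic equation is s² + 12s + 2.35·9.8 = s² + 12s + 23.03 = 0.
So ω_n² = 23.03 ⇒ ω_n = 4.799 rad/s, and ζ = 12/(2ω_n) = 1.25.

ω_n = 4.8 rad/s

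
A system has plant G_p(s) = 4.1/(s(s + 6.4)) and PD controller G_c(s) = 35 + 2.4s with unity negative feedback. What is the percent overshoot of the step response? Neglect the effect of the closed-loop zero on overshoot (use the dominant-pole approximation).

5.52%

Forward path: (35 + 2.4s)·4.1/(s(s+6.4)). The closed-loop characteristic equation is s² + (6.4 + 4.1·2.4)s + 4.1·35 = 0.
That is s² + 16.24s + 143.5 = 0, so ω_n = 11.98 rad/s and ζ = 16.24/(2·11.98) = 0.6778.
%OS = 100·exp(−πζ/√(1−ζ²)) = 5.52%.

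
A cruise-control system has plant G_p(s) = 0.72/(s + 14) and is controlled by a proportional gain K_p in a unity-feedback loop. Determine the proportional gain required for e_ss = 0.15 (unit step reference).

The loop is type 0, so e_ss(step) = 1/(1 + K_pos) with K_pos = K_p·G_p(0).
G_p(0) = 0.05143. Require 1/(1 + K_p·0.05143) = 0.15, so 1 + 0.05143·K_p = 6.667.
K_p = (6.667 − 1)/0.05143 = 110.

K_p = 110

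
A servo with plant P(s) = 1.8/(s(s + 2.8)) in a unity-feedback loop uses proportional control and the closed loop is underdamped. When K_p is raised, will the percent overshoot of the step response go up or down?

Characteristic equation s² + 2.8s + K_p·1.8 = 0: raising K_p raises ω_n while 2ζω_n = 2.8 is fixed, so ζ falls and overshoot grows.

increase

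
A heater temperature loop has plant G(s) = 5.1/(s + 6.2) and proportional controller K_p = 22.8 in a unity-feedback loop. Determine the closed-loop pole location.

s = -122.5

Closed-loop transfer function: T(s) = K_p·G(s)/(1 + K_p·G(s)) = 116.3/(s + 6.2 + 116.3) = 116.3/(s + 122.5).
The closed-loop pole is at s = −122.5.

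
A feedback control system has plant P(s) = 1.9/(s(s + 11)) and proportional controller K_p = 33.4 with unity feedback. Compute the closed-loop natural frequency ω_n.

The closed-loop denominator is s(s+11) + 33.4·1.9 = s² + 11s + 63.46.
So ω_n² = 63.46 ⇒ ω_n = 7.966 rad/s, and ζ = 11/(2ω_n) = 0.69.

ω_n = 7.97 rad/s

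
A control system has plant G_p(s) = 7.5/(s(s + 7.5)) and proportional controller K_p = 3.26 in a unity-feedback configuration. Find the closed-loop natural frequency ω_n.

With unity feedback the closed-loop characteristic equation is s² + 7.5s + 3.26·7.5 = s² + 7.5s + 24.45 = 0.
Matching s² + 2ζω_n s + ω_n²: ω_n = √24.45 = 4.945 rad/s and 2ζω_n = 7.5, so ζ = 7.5/(2·4.945) = 0.758.

ω_n = 4.94 rad/s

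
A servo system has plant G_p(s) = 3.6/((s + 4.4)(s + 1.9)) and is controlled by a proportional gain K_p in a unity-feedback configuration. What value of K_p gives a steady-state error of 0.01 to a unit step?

The loop is type 0, so e_ss(step) = 1/(1 + K_pos) with K_pos = K_p·G_p(0).
G_p(0) = 0.4306. Require 1/(1 + K_p·0.4306) = 0.01, so 1 + 0.4306·K_p = 100.
K_p = (100 − 1)/0.4306 = 230.

K_p = 230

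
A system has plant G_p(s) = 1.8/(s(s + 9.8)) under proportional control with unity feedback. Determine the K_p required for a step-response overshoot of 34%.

K_p = 126

From %OS = 100·exp(−πζ/√(1−ζ²)) = 34%, ζ = −ln(0.34)/√(π²+ln²(0.34)) = 0.3248.
Characteristic equation s² + 9.8s + 1.8K_p = 0 gives ζ = 9.8/(2√(1.8K_p)).
Setting ζ = 0.3248: √(1.8K_p) = 9.8/(2·0.3248) = 15.09, so K_p = 227.6/1.8 = 126.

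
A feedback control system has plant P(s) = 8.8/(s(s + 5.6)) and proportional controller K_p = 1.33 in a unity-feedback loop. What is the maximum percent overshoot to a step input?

1.14%

From 1 + K_pP(s) = 0: s² + 5.6s + 11.7 = 0 ⇒ ω_n = 3.421, ζ = 0.8184.
%OS = 100·exp(−πζ/√(1−ζ²)) = 100·exp(−π·0.8184/√0.3301) = 1.14%.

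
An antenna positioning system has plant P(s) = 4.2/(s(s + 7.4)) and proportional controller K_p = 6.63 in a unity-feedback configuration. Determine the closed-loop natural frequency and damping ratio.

With unity feedback the closed-loop characteristic equation is s² + 7.4s + 6.63·4.2 = s² + 7.4s + 27.85 = 0.
So ω_n² = 27.85 ⇒ ω_n = 5.277 rad/s, and ζ = 7.4/(2ω_n) = 0.701.

ω_n = 5.28 rad/s, ζ = 0.701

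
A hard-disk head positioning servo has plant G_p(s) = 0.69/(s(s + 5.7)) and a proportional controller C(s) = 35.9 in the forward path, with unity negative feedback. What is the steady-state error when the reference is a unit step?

The open loop C(s)G_p(s) has a pole at the origin (type 1), so the static position error constant is infinite and e_ss = 1/(1+∞) = 0.

0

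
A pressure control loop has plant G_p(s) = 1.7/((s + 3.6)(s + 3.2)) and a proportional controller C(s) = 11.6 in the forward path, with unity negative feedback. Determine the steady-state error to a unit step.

0.369

The loop is type 0. Static position error constant K_pos = C(0)·G_p(0) = 11.6·0.1476 = 1.712.
Steady-state error to a unit step: e_ss = 1/(1+K_pos) = 1/2.712 = 0.369.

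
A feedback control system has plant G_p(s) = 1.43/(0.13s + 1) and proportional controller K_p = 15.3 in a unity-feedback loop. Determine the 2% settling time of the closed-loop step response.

T_s ≈ 0.0227 s

Closed loop: T(s) = K_p·G_p/(1+K_p·G_p) = 21.88/(0.13s + 1 + 21.88), with pole at s = −(1 + 21.88)/0.13 = −176.
τ = 1/176 = 0.005682 s, so 2% settling time ≈ 4τ = 0.0227 s.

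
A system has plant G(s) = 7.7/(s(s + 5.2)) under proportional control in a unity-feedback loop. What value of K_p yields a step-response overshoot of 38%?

K_p = 10.1

From %OS = 100·exp(−πζ/√(1−ζ²)) = 38%, ζ = −ln(0.38)/√(π²+ln²(0.38)) = 0.2943.
Characteristic equation s² + 5.2s + 7.7K_p = 0 gives ζ = 5.2/(2√(7.7K_p)).
Setting ζ = 0.2943: √(7.7K_p) = 5.2/(2·0.2943) = 8.833, so K_p = 78.02/7.7 = 10.1.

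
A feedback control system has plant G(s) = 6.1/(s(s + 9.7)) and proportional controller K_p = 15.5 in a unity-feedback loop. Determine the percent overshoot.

The closed-loop denominator s² + 9.7s + 94.55 gives ω_n = √94.55 = 9.724 and ζ = 9.7/(2ω_n) = 0.4988.
%OS = 100·exp(−πζ/√(1−ζ²)) = 100·exp(−π·0.4988/√0.7512) = 16.4%.

16.4%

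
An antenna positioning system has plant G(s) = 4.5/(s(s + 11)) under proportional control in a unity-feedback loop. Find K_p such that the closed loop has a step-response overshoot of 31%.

K_p = 55.1

From %OS = 100·exp(−πζ/√(1−ζ²)) = 31%, ζ = −ln(0.31)/√(π²+ln²(0.31)) = 0.3493.
Characteristic equation s² + 11s + 4.5K_p = 0 gives ζ = 11/(2√(4.5K_p)).
Setting ζ = 0.3493: √(4.5K_p) = 11/(2·0.3493) = 15.75, so K_p = 247.9/4.5 = 55.1.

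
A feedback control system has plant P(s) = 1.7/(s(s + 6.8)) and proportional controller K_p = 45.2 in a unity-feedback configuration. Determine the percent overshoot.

26.7%

From 1 + K_pP(s) = 0: s² + 6.8s + 76.84 = 0 ⇒ ω_n = 8.766, ζ = 0.3879.
%OS = 100·exp(−πζ/√(1−ζ²)) = 100·exp(−π·0.3879/√0.8496) = 26.7%.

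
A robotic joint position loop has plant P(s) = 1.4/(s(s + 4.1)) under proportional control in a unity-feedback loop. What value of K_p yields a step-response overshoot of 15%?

K_p = 11.2

From %OS = 100·exp(−πζ/√(1−ζ²)) = 15%, ζ = −ln(0.15)/√(π²+ln²(0.15)) = 0.5169.
Characteristic equation s² + 4.1s + 1.4K_p = 0 gives ζ = 4.1/(2√(1.4K_p)).
Setting ζ = 0.5169: √(1.4K_p) = 4.1/(2·0.5169) = 3.966, so K_p = 15.73/1.4 = 11.2.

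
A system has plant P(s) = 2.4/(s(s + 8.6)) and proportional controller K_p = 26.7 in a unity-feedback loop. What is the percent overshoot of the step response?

Closed-loop characteristic equation: s² + 8.6s + 64.08 = 0, so ω_n = 8.005 rad/s and ζ = 8.6/(2·8.005) = 0.5372.
%OS = 100·exp(−πζ/√(1−ζ²)) = 100·exp(−π·0.5372/√0.7115) = 13.5%.

13.5%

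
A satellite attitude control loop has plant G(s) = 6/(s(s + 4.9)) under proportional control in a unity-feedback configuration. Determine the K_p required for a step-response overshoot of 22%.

From %OS = 100·exp(−πζ/√(1−ζ²)) = 22%, ζ = −ln(0.22)/√(π²+ln²(0.22)) = 0.4342.
Characteristic equation s² + 4.9s + 6K_p = 0 gives ζ = 4.9/(2√(6K_p)).
Setting ζ = 0.4342: √(6K_p) = 4.9/(2·0.4342) = 5.643, so K_p = 31.84/6 = 5.31.

K_p = 5.31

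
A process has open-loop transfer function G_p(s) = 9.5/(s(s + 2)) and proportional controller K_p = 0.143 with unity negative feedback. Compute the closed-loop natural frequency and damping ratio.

The closed-loop denominator is s(s+2) + 0.143·9.5 = s² + 2s + 1.358.
So ω_n² = 1.358 ⇒ ω_n = 1.166 rad/s, and ζ = 2/(2ω_n) = 0.858.

ω_n = 1.17 rad/s, ζ = 0.858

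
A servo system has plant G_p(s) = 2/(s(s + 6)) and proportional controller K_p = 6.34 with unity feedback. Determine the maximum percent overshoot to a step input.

The closed-loop denominator s² + 6s + 12.68 gives ω_n = √12.68 = 3.561 and ζ = 6/(2ω_n) = 0.8425.
%OS = 100·exp(−πζ/√(1−ζ²)) = 100·exp(−π·0.8425/√0.2902) = 0.735%.

0.735%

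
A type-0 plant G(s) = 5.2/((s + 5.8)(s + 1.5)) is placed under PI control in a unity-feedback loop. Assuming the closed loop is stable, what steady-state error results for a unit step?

0

The PI controller's integrator makes the forward path type 1, so e_ss to a step is zero.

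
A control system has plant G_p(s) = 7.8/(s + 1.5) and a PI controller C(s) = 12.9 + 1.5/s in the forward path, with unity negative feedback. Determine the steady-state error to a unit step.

The open loop C(s)G_p(s) has a pole at the origin (type 1), so the static position error constant is infinite and e_ss = 1/(1+∞) = 0.

0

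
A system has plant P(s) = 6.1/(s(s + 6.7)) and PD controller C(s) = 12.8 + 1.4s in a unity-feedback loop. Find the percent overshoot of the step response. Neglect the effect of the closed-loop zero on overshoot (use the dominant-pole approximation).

0.474%

Forward path: (12.8 + 1.4s)·6.1/(s(s+6.7)). The closed-loop characteristic equation is s² + (6.7 + 6.1·1.4)s + 6.1·12.8 = 0.
That is s² + 15.24s + 78.08 = 0, so ω_n = 8.836 rad/s and ζ = 15.24/(2·8.836) = 0.8624.
%OS = 100·exp(−πζ/√(1−ζ²)) = 0.474%.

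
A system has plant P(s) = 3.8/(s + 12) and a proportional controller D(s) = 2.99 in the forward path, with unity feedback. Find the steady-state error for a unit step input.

0.514

The loop is type 0. Static position error constant K_pos = D(0)·P(0) = 2.99·0.3167 = 0.9468.
Steady-state error to a unit step: e_ss = 1/(1+K_pos) = 1/1.947 = 0.514.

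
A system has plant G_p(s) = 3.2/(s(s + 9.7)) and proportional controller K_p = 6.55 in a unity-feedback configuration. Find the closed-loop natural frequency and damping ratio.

ω_n = 4.58 rad/s, ζ = 1.06

With unity feedback the closed-loop characteristic equation is s² + 9.7s + 6.55·3.2 = s² + 9.7s + 20.96 = 0.
So ω_n² = 20.96 ⇒ ω_n = 4.578 rad/s, and ζ = 9.7/(2ω_n) = 1.06.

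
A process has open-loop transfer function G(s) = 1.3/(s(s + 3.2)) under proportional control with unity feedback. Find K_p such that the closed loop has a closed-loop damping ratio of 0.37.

Closed-loop characteristic equation: s² + 3.2s + K_p·1.3 = 0.
So ω_n = √(1.3K_p) and 2ζω_n = 3.2, giving ζ = 3.2/(2√(1.3K_p)).
Setting ζ = 0.37: √(1.3K_p) = 3.2/(2·0.37) = 4.324, so K_p = 18.7/1.3 = 14.4.

K_p = 14.4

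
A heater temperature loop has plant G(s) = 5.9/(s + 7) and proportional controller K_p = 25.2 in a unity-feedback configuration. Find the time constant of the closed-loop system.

τ = 0.00642 s

Closed-loop transfer function: T(s) = K_p·G(s)/(1 + K_p·G(s)) = 148.7/(s + 7 + 148.7) = 148.7/(s + 155.7).
Time constant τ = 1/155.7 = 0.00642 s.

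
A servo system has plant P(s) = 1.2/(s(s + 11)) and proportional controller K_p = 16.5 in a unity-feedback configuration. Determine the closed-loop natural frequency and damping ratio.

The closed-loop denominator is s(s+11) + 16.5·1.2 = s² + 11s + 19.8.
Matching s² + 2ζω_n s + ω_n²: ω_n = √19.8 = 4.45 rad/s and 2ζω_n = 11, so ζ = 11/(2·4.45) = 1.24.

ω_n = 4.45 rad/s, ζ = 1.24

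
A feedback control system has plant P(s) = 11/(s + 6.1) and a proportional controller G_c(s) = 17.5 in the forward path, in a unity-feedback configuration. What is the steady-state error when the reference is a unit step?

0.0307

The loop is type 0. Static position error constant K_pos = G_c(0)·P(0) = 17.5·1.803 = 31.56.
Steady-state error to a unit step: e_ss = 1/(1+K_pos) = 1/32.56 = 0.0307.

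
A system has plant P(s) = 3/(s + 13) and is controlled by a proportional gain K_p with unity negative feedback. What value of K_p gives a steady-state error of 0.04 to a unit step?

Steady-state error for a unit step on this type-0 loop is 1/(1 + K_p·P(0)).
P(0) = 0.2308. Require 1/(1 + K_p·0.2308) = 0.04, so 1 + 0.2308·K_p = 25.
K_p = (25 − 1)/0.2308 = 104.

K_p = 104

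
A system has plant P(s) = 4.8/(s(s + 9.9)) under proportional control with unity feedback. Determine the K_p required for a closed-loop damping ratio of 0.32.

K_p = 49.9

Closed-loop characteristic equation: s² + 9.9s + K_p·4.8 = 0.
So ω_n = √(4.8K_p) and 2ζω_n = 9.9, giving ζ = 9.9/(2√(4.8K_p)).
Setting ζ = 0.32: √(4.8K_p) = 9.9/(2·0.32) = 15.47, so K_p = 239.3/4.8 = 49.9.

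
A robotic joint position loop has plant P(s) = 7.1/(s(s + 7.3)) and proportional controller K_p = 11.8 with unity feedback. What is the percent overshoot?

25.5%

The closed-loop denominator s² + 7.3s + 83.78 gives ω_n = √83.78 = 9.153 and ζ = 7.3/(2ω_n) = 0.3988.
%OS = 100·exp(−πζ/√(1−ζ²)) = 100·exp(−π·0.3988/√0.841) = 25.5%.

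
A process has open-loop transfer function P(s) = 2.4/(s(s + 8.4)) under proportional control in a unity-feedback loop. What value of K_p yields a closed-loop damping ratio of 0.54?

Closed-loop characteristic equation: s² + 8.4s + K_p·2.4 = 0.
So ω_n = √(2.4K_p) and 2ζω_n = 8.4, giving ζ = 8.4/(2√(2.4K_p)).
Setting ζ = 0.54: √(2.4K_p) = 8.4/(2·0.54) = 7.778, so K_p = 60.49/2.4 = 25.2.

K_p = 25.2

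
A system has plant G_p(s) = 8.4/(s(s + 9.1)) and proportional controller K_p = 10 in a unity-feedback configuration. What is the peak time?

Closed-loop characteristic equation: s² + 9.1s + 84 = 0, so ω_n = 9.165 rad/s and ζ = 9.1/(2·9.165) = 0.4964.
Damped frequency ω_d = ω_n√(1−ζ²) = 7.956 rad/s, so peak time T_p = π/ω_d = 0.395 s.

T_p = 0.395 s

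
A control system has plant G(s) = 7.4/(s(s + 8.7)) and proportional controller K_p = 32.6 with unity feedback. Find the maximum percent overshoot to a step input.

40%

The closed-loop denominator s² + 8.7s + 241.2 gives ω_n = √241.2 = 15.53 and ζ = 8.7/(2ω_n) = 0.2801.
%OS = 100·exp(−πζ/√(1−ζ²)) = 100·exp(−π·0.2801/√0.9216) = 40%.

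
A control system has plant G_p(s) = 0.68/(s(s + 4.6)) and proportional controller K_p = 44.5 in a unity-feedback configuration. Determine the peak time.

Closed-loop characteristic equation: s² + 4.6s + 30.26 = 0, so ω_n = 5.501 rad/s and ζ = 4.6/(2·5.501) = 0.4181.
Damped frequency ω_d = ω_n√(1−ζ²) = 4.997 rad/s, so peak time T_p = π/ω_d = 0.629 s.

T_p = 0.629 s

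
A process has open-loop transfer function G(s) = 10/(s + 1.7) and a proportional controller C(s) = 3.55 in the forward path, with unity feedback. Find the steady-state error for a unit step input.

0.0457

The loop is type 0. Static position error constant K_pos = C(0)·G(0) = 3.55·5.882 = 20.88.
Steady-state error to a unit step: e_ss = 1/(1+K_pos) = 1/21.88 = 0.0457.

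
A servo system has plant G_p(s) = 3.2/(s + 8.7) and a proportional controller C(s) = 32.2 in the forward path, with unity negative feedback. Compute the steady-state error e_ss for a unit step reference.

0.0779

The loop is type 0. Static position error constant K_pos = C(0)·G_p(0) = 32.2·0.3678 = 11.84.
Steady-state error to a unit step: e_ss = 1/(1+K_pos) = 1/12.84 = 0.0779.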